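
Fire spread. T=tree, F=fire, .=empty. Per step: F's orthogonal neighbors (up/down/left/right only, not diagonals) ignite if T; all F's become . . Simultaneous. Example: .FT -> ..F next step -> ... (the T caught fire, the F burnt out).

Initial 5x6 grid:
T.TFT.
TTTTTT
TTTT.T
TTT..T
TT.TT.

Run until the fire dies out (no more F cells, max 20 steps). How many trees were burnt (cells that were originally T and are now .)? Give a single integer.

Step 1: +3 fires, +1 burnt (F count now 3)
Step 2: +3 fires, +3 burnt (F count now 3)
Step 3: +3 fires, +3 burnt (F count now 3)
Step 4: +4 fires, +3 burnt (F count now 4)
Step 5: +4 fires, +4 burnt (F count now 4)
Step 6: +2 fires, +4 burnt (F count now 2)
Step 7: +1 fires, +2 burnt (F count now 1)
Step 8: +0 fires, +1 burnt (F count now 0)
Fire out after step 8
Initially T: 22, now '.': 28
Total burnt (originally-T cells now '.'): 20

Answer: 20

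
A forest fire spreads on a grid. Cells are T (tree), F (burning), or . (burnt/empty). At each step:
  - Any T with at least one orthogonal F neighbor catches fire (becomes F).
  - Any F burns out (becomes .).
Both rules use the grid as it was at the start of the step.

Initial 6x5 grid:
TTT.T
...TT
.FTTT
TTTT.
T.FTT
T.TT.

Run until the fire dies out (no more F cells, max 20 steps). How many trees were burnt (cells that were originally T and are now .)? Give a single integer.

Answer: 16

Derivation:
Step 1: +5 fires, +2 burnt (F count now 5)
Step 2: +5 fires, +5 burnt (F count now 5)
Step 3: +3 fires, +5 burnt (F count now 3)
Step 4: +2 fires, +3 burnt (F count now 2)
Step 5: +1 fires, +2 burnt (F count now 1)
Step 6: +0 fires, +1 burnt (F count now 0)
Fire out after step 6
Initially T: 19, now '.': 27
Total burnt (originally-T cells now '.'): 16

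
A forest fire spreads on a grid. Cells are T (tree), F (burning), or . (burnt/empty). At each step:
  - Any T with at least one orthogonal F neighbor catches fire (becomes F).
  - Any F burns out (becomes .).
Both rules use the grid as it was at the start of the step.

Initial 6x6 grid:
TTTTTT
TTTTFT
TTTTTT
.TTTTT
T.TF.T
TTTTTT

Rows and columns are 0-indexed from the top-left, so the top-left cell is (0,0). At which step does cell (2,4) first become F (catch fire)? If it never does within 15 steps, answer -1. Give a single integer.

Step 1: cell (2,4)='F' (+7 fires, +2 burnt)
  -> target ignites at step 1
Step 2: cell (2,4)='.' (+9 fires, +7 burnt)
Step 3: cell (2,4)='.' (+7 fires, +9 burnt)
Step 4: cell (2,4)='.' (+5 fires, +7 burnt)
Step 5: cell (2,4)='.' (+3 fires, +5 burnt)
Step 6: cell (2,4)='.' (+0 fires, +3 burnt)
  fire out at step 6

1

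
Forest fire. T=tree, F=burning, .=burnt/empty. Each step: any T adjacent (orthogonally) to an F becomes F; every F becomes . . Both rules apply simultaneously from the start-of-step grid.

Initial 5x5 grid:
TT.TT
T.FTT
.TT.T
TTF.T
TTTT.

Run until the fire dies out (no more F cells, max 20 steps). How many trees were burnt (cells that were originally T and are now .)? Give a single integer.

Step 1: +4 fires, +2 burnt (F count now 4)
Step 2: +6 fires, +4 burnt (F count now 6)
Step 3: +3 fires, +6 burnt (F count now 3)
Step 4: +1 fires, +3 burnt (F count now 1)
Step 5: +0 fires, +1 burnt (F count now 0)
Fire out after step 5
Initially T: 17, now '.': 22
Total burnt (originally-T cells now '.'): 14

Answer: 14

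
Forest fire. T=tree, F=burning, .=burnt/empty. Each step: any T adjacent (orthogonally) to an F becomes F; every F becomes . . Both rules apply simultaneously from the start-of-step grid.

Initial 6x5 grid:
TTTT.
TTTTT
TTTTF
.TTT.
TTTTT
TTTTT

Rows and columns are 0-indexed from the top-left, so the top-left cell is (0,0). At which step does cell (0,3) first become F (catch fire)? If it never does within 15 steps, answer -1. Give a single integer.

Step 1: cell (0,3)='T' (+2 fires, +1 burnt)
Step 2: cell (0,3)='T' (+3 fires, +2 burnt)
Step 3: cell (0,3)='F' (+5 fires, +3 burnt)
  -> target ignites at step 3
Step 4: cell (0,3)='.' (+7 fires, +5 burnt)
Step 5: cell (0,3)='.' (+5 fires, +7 burnt)
Step 6: cell (0,3)='.' (+3 fires, +5 burnt)
Step 7: cell (0,3)='.' (+1 fires, +3 burnt)
Step 8: cell (0,3)='.' (+0 fires, +1 burnt)
  fire out at step 8

3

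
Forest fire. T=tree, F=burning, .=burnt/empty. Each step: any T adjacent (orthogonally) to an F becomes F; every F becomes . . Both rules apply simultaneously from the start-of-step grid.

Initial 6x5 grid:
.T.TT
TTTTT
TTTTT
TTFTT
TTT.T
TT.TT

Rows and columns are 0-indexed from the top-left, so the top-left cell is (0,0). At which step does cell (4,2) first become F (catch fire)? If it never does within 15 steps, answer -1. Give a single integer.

Step 1: cell (4,2)='F' (+4 fires, +1 burnt)
  -> target ignites at step 1
Step 2: cell (4,2)='.' (+6 fires, +4 burnt)
Step 3: cell (4,2)='.' (+7 fires, +6 burnt)
Step 4: cell (4,2)='.' (+6 fires, +7 burnt)
Step 5: cell (4,2)='.' (+2 fires, +6 burnt)
Step 6: cell (4,2)='.' (+0 fires, +2 burnt)
  fire out at step 6

1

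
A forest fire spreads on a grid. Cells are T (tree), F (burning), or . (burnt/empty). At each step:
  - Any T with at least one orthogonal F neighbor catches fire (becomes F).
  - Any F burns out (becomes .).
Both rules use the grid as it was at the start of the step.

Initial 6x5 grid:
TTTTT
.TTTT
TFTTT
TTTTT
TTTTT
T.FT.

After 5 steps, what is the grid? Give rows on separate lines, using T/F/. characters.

Step 1: 6 trees catch fire, 2 burn out
  TTTTT
  .FTTT
  F.FTT
  TFTTT
  TTFTT
  T..F.
Step 2: 7 trees catch fire, 6 burn out
  TFTTT
  ..FTT
  ...FT
  F.FTT
  TF.FT
  T....
Step 3: 7 trees catch fire, 7 burn out
  F.FTT
  ...FT
  ....F
  ...FT
  F...F
  T....
Step 4: 4 trees catch fire, 7 burn out
  ...FT
  ....F
  .....
  ....F
  .....
  F....
Step 5: 1 trees catch fire, 4 burn out
  ....F
  .....
  .....
  .....
  .....
  .....

....F
.....
.....
.....
.....
.....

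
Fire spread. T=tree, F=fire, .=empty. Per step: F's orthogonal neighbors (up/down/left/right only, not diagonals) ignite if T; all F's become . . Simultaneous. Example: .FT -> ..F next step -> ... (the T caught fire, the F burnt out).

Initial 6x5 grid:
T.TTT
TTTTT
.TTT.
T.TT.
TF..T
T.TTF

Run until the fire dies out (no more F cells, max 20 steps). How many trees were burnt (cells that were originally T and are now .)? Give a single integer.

Answer: 6

Derivation:
Step 1: +3 fires, +2 burnt (F count now 3)
Step 2: +3 fires, +3 burnt (F count now 3)
Step 3: +0 fires, +3 burnt (F count now 0)
Fire out after step 3
Initially T: 20, now '.': 16
Total burnt (originally-T cells now '.'): 6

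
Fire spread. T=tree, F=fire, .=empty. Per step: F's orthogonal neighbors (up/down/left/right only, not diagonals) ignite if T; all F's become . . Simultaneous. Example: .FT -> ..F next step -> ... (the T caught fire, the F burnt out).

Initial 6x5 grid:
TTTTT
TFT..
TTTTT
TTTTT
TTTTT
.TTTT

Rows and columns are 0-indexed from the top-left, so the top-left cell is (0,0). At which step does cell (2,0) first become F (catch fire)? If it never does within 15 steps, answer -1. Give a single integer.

Step 1: cell (2,0)='T' (+4 fires, +1 burnt)
Step 2: cell (2,0)='F' (+5 fires, +4 burnt)
  -> target ignites at step 2
Step 3: cell (2,0)='.' (+5 fires, +5 burnt)
Step 4: cell (2,0)='.' (+6 fires, +5 burnt)
Step 5: cell (2,0)='.' (+3 fires, +6 burnt)
Step 6: cell (2,0)='.' (+2 fires, +3 burnt)
Step 7: cell (2,0)='.' (+1 fires, +2 burnt)
Step 8: cell (2,0)='.' (+0 fires, +1 burnt)
  fire out at step 8

2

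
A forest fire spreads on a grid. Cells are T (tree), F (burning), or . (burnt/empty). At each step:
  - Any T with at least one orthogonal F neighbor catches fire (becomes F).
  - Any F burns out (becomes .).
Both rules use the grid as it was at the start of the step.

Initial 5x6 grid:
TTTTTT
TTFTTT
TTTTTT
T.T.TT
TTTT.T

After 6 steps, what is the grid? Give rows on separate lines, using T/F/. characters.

Step 1: 4 trees catch fire, 1 burn out
  TTFTTT
  TF.FTT
  TTFTTT
  T.T.TT
  TTTT.T
Step 2: 7 trees catch fire, 4 burn out
  TF.FTT
  F...FT
  TF.FTT
  T.F.TT
  TTTT.T
Step 3: 6 trees catch fire, 7 burn out
  F...FT
  .....F
  F...FT
  T...TT
  TTFT.T
Step 4: 6 trees catch fire, 6 burn out
  .....F
  ......
  .....F
  F...FT
  TF.F.T
Step 5: 2 trees catch fire, 6 burn out
  ......
  ......
  ......
  .....F
  F....T
Step 6: 1 trees catch fire, 2 burn out
  ......
  ......
  ......
  ......
  .....F

......
......
......
......
.....F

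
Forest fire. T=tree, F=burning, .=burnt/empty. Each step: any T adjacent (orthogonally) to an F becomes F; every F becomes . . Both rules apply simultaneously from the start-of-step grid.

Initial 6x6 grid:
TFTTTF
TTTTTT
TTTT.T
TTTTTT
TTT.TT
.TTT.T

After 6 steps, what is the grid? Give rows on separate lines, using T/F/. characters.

Step 1: 5 trees catch fire, 2 burn out
  F.FTF.
  TFTTTF
  TTTT.T
  TTTTTT
  TTT.TT
  .TTT.T
Step 2: 6 trees catch fire, 5 burn out
  ...F..
  F.FTF.
  TFTT.F
  TTTTTT
  TTT.TT
  .TTT.T
Step 3: 5 trees catch fire, 6 burn out
  ......
  ...F..
  F.FT..
  TFTTTF
  TTT.TT
  .TTT.T
Step 4: 6 trees catch fire, 5 burn out
  ......
  ......
  ...F..
  F.FTF.
  TFT.TF
  .TTT.T
Step 5: 6 trees catch fire, 6 burn out
  ......
  ......
  ......
  ...F..
  F.F.F.
  .FTT.F
Step 6: 1 trees catch fire, 6 burn out
  ......
  ......
  ......
  ......
  ......
  ..FT..

......
......
......
......
......
..FT..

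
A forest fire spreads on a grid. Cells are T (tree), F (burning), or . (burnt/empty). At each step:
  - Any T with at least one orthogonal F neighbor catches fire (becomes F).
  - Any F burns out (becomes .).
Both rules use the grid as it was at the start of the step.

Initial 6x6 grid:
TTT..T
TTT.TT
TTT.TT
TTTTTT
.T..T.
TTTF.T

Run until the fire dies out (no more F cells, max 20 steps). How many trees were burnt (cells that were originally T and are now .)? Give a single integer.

Answer: 25

Derivation:
Step 1: +1 fires, +1 burnt (F count now 1)
Step 2: +1 fires, +1 burnt (F count now 1)
Step 3: +2 fires, +1 burnt (F count now 2)
Step 4: +1 fires, +2 burnt (F count now 1)
Step 5: +3 fires, +1 burnt (F count now 3)
Step 6: +4 fires, +3 burnt (F count now 4)
Step 7: +4 fires, +4 burnt (F count now 4)
Step 8: +5 fires, +4 burnt (F count now 5)
Step 9: +2 fires, +5 burnt (F count now 2)
Step 10: +1 fires, +2 burnt (F count now 1)
Step 11: +1 fires, +1 burnt (F count now 1)
Step 12: +0 fires, +1 burnt (F count now 0)
Fire out after step 12
Initially T: 26, now '.': 35
Total burnt (originally-T cells now '.'): 25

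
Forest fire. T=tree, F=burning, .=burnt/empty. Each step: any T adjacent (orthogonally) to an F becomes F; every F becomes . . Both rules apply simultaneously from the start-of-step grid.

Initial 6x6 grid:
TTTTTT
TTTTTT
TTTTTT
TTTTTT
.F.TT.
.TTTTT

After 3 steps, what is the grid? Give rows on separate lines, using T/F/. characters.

Step 1: 2 trees catch fire, 1 burn out
  TTTTTT
  TTTTTT
  TTTTTT
  TFTTTT
  ...TT.
  .FTTTT
Step 2: 4 trees catch fire, 2 burn out
  TTTTTT
  TTTTTT
  TFTTTT
  F.FTTT
  ...TT.
  ..FTTT
Step 3: 5 trees catch fire, 4 burn out
  TTTTTT
  TFTTTT
  F.FTTT
  ...FTT
  ...TT.
  ...FTT

TTTTTT
TFTTTT
F.FTTT
...FTT
...TT.
...FTT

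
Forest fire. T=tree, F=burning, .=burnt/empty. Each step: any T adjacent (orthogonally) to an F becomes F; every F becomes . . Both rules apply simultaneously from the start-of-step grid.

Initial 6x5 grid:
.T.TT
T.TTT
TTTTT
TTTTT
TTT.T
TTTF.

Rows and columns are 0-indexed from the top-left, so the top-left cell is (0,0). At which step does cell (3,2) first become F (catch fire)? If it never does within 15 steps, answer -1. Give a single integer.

Step 1: cell (3,2)='T' (+1 fires, +1 burnt)
Step 2: cell (3,2)='T' (+2 fires, +1 burnt)
Step 3: cell (3,2)='F' (+3 fires, +2 burnt)
  -> target ignites at step 3
Step 4: cell (3,2)='.' (+4 fires, +3 burnt)
Step 5: cell (3,2)='.' (+5 fires, +4 burnt)
Step 6: cell (3,2)='.' (+4 fires, +5 burnt)
Step 7: cell (3,2)='.' (+3 fires, +4 burnt)
Step 8: cell (3,2)='.' (+1 fires, +3 burnt)
Step 9: cell (3,2)='.' (+0 fires, +1 burnt)
  fire out at step 9

3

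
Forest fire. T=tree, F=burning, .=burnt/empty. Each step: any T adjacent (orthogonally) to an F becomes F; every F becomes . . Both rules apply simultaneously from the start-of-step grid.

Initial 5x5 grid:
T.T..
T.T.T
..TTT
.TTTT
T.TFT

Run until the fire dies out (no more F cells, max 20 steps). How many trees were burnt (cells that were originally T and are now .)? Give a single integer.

Answer: 12

Derivation:
Step 1: +3 fires, +1 burnt (F count now 3)
Step 2: +3 fires, +3 burnt (F count now 3)
Step 3: +3 fires, +3 burnt (F count now 3)
Step 4: +2 fires, +3 burnt (F count now 2)
Step 5: +1 fires, +2 burnt (F count now 1)
Step 6: +0 fires, +1 burnt (F count now 0)
Fire out after step 6
Initially T: 15, now '.': 22
Total burnt (originally-T cells now '.'): 12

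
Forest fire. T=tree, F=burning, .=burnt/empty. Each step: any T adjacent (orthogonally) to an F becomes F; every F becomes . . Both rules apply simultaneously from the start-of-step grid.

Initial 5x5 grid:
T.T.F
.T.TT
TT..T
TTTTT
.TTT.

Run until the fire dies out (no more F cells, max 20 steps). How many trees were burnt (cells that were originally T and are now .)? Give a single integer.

Step 1: +1 fires, +1 burnt (F count now 1)
Step 2: +2 fires, +1 burnt (F count now 2)
Step 3: +1 fires, +2 burnt (F count now 1)
Step 4: +1 fires, +1 burnt (F count now 1)
Step 5: +2 fires, +1 burnt (F count now 2)
Step 6: +2 fires, +2 burnt (F count now 2)
Step 7: +3 fires, +2 burnt (F count now 3)
Step 8: +2 fires, +3 burnt (F count now 2)
Step 9: +0 fires, +2 burnt (F count now 0)
Fire out after step 9
Initially T: 16, now '.': 23
Total burnt (originally-T cells now '.'): 14

Answer: 14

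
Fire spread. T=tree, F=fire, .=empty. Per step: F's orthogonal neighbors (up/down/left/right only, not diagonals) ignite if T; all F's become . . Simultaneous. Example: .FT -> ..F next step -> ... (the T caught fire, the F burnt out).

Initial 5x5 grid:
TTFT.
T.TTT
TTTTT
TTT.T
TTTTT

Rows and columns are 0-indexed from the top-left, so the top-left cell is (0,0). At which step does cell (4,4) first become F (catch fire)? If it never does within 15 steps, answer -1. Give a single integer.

Step 1: cell (4,4)='T' (+3 fires, +1 burnt)
Step 2: cell (4,4)='T' (+3 fires, +3 burnt)
Step 3: cell (4,4)='T' (+5 fires, +3 burnt)
Step 4: cell (4,4)='T' (+4 fires, +5 burnt)
Step 5: cell (4,4)='T' (+4 fires, +4 burnt)
Step 6: cell (4,4)='F' (+2 fires, +4 burnt)
  -> target ignites at step 6
Step 7: cell (4,4)='.' (+0 fires, +2 burnt)
  fire out at step 7

6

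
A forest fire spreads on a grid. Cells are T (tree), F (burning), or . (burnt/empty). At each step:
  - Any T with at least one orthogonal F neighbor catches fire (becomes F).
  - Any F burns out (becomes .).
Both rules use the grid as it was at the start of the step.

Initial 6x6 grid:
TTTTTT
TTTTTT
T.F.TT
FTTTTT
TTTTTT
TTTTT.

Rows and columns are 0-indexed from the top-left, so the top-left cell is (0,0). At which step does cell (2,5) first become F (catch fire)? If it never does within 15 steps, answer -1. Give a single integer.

Step 1: cell (2,5)='T' (+5 fires, +2 burnt)
Step 2: cell (2,5)='T' (+8 fires, +5 burnt)
Step 3: cell (2,5)='T' (+8 fires, +8 burnt)
Step 4: cell (2,5)='T' (+6 fires, +8 burnt)
Step 5: cell (2,5)='F' (+4 fires, +6 burnt)
  -> target ignites at step 5
Step 6: cell (2,5)='.' (+0 fires, +4 burnt)
  fire out at step 6

5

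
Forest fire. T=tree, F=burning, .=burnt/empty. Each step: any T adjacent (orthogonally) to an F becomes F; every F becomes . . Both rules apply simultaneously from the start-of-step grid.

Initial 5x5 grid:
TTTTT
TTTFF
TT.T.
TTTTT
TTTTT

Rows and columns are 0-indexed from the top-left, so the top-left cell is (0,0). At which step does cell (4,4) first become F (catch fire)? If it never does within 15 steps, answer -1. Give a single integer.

Step 1: cell (4,4)='T' (+4 fires, +2 burnt)
Step 2: cell (4,4)='T' (+3 fires, +4 burnt)
Step 3: cell (4,4)='T' (+6 fires, +3 burnt)
Step 4: cell (4,4)='F' (+5 fires, +6 burnt)
  -> target ignites at step 4
Step 5: cell (4,4)='.' (+2 fires, +5 burnt)
Step 6: cell (4,4)='.' (+1 fires, +2 burnt)
Step 7: cell (4,4)='.' (+0 fires, +1 burnt)
  fire out at step 7

4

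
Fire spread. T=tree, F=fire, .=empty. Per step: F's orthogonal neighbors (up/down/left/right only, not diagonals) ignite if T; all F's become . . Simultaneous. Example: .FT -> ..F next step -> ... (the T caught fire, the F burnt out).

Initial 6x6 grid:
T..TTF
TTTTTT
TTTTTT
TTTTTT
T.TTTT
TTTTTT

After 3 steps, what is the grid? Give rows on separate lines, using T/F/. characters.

Step 1: 2 trees catch fire, 1 burn out
  T..TF.
  TTTTTF
  TTTTTT
  TTTTTT
  T.TTTT
  TTTTTT
Step 2: 3 trees catch fire, 2 burn out
  T..F..
  TTTTF.
  TTTTTF
  TTTTTT
  T.TTTT
  TTTTTT
Step 3: 3 trees catch fire, 3 burn out
  T.....
  TTTF..
  TTTTF.
  TTTTTF
  T.TTTT
  TTTTTT

T.....
TTTF..
TTTTF.
TTTTTF
T.TTTT
TTTTTT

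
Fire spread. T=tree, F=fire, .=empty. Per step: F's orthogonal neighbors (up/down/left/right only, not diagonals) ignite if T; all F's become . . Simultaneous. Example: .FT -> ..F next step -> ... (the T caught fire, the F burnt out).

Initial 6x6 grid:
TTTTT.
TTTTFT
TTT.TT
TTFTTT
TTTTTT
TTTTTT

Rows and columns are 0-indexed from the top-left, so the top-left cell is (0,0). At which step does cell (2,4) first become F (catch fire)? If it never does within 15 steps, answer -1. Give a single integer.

Step 1: cell (2,4)='F' (+8 fires, +2 burnt)
  -> target ignites at step 1
Step 2: cell (2,4)='.' (+9 fires, +8 burnt)
Step 3: cell (2,4)='.' (+8 fires, +9 burnt)
Step 4: cell (2,4)='.' (+5 fires, +8 burnt)
Step 5: cell (2,4)='.' (+2 fires, +5 burnt)
Step 6: cell (2,4)='.' (+0 fires, +2 burnt)
  fire out at step 6

1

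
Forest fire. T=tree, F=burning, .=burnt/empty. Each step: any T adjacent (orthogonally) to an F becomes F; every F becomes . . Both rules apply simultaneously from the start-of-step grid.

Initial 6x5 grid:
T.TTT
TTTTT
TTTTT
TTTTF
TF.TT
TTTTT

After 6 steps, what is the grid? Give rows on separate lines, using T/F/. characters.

Step 1: 6 trees catch fire, 2 burn out
  T.TTT
  TTTTT
  TTTTF
  TFTF.
  F..TF
  TFTTT
Step 2: 9 trees catch fire, 6 burn out
  T.TTT
  TTTTF
  TFTF.
  F.F..
  ...F.
  F.FTF
Step 3: 6 trees catch fire, 9 burn out
  T.TTF
  TFTF.
  F.F..
  .....
  .....
  ...F.
Step 4: 3 trees catch fire, 6 burn out
  T.TF.
  F.F..
  .....
  .....
  .....
  .....
Step 5: 2 trees catch fire, 3 burn out
  F.F..
  .....
  .....
  .....
  .....
  .....
Step 6: 0 trees catch fire, 2 burn out
  .....
  .....
  .....
  .....
  .....
  .....

.....
.....
.....
.....
.....
.....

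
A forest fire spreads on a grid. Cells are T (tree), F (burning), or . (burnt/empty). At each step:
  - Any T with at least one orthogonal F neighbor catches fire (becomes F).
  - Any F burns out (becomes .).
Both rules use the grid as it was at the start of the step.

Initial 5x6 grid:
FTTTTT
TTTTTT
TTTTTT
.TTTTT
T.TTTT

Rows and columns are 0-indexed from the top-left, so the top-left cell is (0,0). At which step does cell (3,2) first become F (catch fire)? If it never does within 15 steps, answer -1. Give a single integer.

Step 1: cell (3,2)='T' (+2 fires, +1 burnt)
Step 2: cell (3,2)='T' (+3 fires, +2 burnt)
Step 3: cell (3,2)='T' (+3 fires, +3 burnt)
Step 4: cell (3,2)='T' (+4 fires, +3 burnt)
Step 5: cell (3,2)='F' (+4 fires, +4 burnt)
  -> target ignites at step 5
Step 6: cell (3,2)='.' (+4 fires, +4 burnt)
Step 7: cell (3,2)='.' (+3 fires, +4 burnt)
Step 8: cell (3,2)='.' (+2 fires, +3 burnt)
Step 9: cell (3,2)='.' (+1 fires, +2 burnt)
Step 10: cell (3,2)='.' (+0 fires, +1 burnt)
  fire out at step 10

5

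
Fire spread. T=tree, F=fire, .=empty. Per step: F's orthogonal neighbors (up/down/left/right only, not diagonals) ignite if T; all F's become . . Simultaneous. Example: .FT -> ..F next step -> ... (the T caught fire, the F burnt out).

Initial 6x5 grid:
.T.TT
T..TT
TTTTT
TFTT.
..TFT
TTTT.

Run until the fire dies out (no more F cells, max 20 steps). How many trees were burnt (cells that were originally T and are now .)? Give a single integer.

Step 1: +7 fires, +2 burnt (F count now 7)
Step 2: +4 fires, +7 burnt (F count now 4)
Step 3: +4 fires, +4 burnt (F count now 4)
Step 4: +3 fires, +4 burnt (F count now 3)
Step 5: +1 fires, +3 burnt (F count now 1)
Step 6: +0 fires, +1 burnt (F count now 0)
Fire out after step 6
Initially T: 20, now '.': 29
Total burnt (originally-T cells now '.'): 19

Answer: 19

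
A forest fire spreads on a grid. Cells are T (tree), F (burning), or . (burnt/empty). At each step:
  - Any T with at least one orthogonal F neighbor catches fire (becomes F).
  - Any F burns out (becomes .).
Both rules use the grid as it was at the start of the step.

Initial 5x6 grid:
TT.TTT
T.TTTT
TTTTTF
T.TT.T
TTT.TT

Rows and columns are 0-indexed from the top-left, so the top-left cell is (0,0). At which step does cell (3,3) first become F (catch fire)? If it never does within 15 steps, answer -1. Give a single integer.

Step 1: cell (3,3)='T' (+3 fires, +1 burnt)
Step 2: cell (3,3)='T' (+4 fires, +3 burnt)
Step 3: cell (3,3)='F' (+5 fires, +4 burnt)
  -> target ignites at step 3
Step 4: cell (3,3)='.' (+4 fires, +5 burnt)
Step 5: cell (3,3)='.' (+2 fires, +4 burnt)
Step 6: cell (3,3)='.' (+3 fires, +2 burnt)
Step 7: cell (3,3)='.' (+2 fires, +3 burnt)
Step 8: cell (3,3)='.' (+1 fires, +2 burnt)
Step 9: cell (3,3)='.' (+0 fires, +1 burnt)
  fire out at step 9

3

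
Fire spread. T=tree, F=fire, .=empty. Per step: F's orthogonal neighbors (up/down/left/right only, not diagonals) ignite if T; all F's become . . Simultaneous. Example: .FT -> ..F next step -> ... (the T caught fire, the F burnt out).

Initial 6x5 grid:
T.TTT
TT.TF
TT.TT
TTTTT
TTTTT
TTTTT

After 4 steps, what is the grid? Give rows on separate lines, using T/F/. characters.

Step 1: 3 trees catch fire, 1 burn out
  T.TTF
  TT.F.
  TT.TF
  TTTTT
  TTTTT
  TTTTT
Step 2: 3 trees catch fire, 3 burn out
  T.TF.
  TT...
  TT.F.
  TTTTF
  TTTTT
  TTTTT
Step 3: 3 trees catch fire, 3 burn out
  T.F..
  TT...
  TT...
  TTTF.
  TTTTF
  TTTTT
Step 4: 3 trees catch fire, 3 burn out
  T....
  TT...
  TT...
  TTF..
  TTTF.
  TTTTF

T....
TT...
TT...
TTF..
TTTF.
TTTTF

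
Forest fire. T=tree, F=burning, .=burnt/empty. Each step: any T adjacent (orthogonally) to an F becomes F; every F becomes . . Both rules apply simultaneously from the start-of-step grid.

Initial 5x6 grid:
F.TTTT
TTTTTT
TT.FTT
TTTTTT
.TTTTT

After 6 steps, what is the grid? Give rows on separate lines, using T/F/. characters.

Step 1: 4 trees catch fire, 2 burn out
  ..TTTT
  FTTFTT
  TT..FT
  TTTFTT
  .TTTTT
Step 2: 9 trees catch fire, 4 burn out
  ..TFTT
  .FF.FT
  FT...F
  TTF.FT
  .TTFTT
Step 3: 9 trees catch fire, 9 burn out
  ..F.FT
  .....F
  .F....
  FF...F
  .TF.FT
Step 4: 3 trees catch fire, 9 burn out
  .....F
  ......
  ......
  ......
  .F...F
Step 5: 0 trees catch fire, 3 burn out
  ......
  ......
  ......
  ......
  ......
Step 6: 0 trees catch fire, 0 burn out
  ......
  ......
  ......
  ......
  ......

......
......
......
......
......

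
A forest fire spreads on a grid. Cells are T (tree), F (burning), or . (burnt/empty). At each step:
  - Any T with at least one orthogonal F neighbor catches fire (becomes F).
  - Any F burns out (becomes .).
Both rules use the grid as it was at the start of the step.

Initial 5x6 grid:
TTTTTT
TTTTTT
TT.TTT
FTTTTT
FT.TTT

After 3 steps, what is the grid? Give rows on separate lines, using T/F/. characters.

Step 1: 3 trees catch fire, 2 burn out
  TTTTTT
  TTTTTT
  FT.TTT
  .FTTTT
  .F.TTT
Step 2: 3 trees catch fire, 3 burn out
  TTTTTT
  FTTTTT
  .F.TTT
  ..FTTT
  ...TTT
Step 3: 3 trees catch fire, 3 burn out
  FTTTTT
  .FTTTT
  ...TTT
  ...FTT
  ...TTT

FTTTTT
.FTTTT
...TTT
...FTT
...TTT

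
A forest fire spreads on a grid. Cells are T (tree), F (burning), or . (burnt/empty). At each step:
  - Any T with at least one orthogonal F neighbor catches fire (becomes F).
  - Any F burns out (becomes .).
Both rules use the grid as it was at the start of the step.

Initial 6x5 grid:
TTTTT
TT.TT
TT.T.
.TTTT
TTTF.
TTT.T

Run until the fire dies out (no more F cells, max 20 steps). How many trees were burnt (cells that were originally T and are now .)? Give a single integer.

Answer: 22

Derivation:
Step 1: +2 fires, +1 burnt (F count now 2)
Step 2: +5 fires, +2 burnt (F count now 5)
Step 3: +4 fires, +5 burnt (F count now 4)
Step 4: +4 fires, +4 burnt (F count now 4)
Step 5: +4 fires, +4 burnt (F count now 4)
Step 6: +2 fires, +4 burnt (F count now 2)
Step 7: +1 fires, +2 burnt (F count now 1)
Step 8: +0 fires, +1 burnt (F count now 0)
Fire out after step 8
Initially T: 23, now '.': 29
Total burnt (originally-T cells now '.'): 22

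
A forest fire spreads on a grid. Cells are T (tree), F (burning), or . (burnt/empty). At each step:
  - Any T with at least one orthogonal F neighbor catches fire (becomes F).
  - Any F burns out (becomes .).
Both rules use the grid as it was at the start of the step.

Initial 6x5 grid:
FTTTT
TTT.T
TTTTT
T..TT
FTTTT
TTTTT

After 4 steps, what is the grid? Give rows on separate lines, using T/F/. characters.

Step 1: 5 trees catch fire, 2 burn out
  .FTTT
  FTT.T
  TTTTT
  F..TT
  .FTTT
  FTTTT
Step 2: 5 trees catch fire, 5 burn out
  ..FTT
  .FT.T
  FTTTT
  ...TT
  ..FTT
  .FTTT
Step 3: 5 trees catch fire, 5 burn out
  ...FT
  ..F.T
  .FTTT
  ...TT
  ...FT
  ..FTT
Step 4: 5 trees catch fire, 5 burn out
  ....F
  ....T
  ..FTT
  ...FT
  ....F
  ...FT

....F
....T
..FTT
...FT
....F
...FT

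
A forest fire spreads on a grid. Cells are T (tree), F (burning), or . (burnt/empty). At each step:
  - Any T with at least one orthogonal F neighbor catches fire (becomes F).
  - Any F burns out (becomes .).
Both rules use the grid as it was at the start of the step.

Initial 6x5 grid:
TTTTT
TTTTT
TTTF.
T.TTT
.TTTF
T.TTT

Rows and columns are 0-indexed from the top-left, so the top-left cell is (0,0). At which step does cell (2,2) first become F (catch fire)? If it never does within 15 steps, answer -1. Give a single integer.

Step 1: cell (2,2)='F' (+6 fires, +2 burnt)
  -> target ignites at step 1
Step 2: cell (2,2)='.' (+7 fires, +6 burnt)
Step 3: cell (2,2)='.' (+6 fires, +7 burnt)
Step 4: cell (2,2)='.' (+3 fires, +6 burnt)
Step 5: cell (2,2)='.' (+1 fires, +3 burnt)
Step 6: cell (2,2)='.' (+0 fires, +1 burnt)
  fire out at step 6

1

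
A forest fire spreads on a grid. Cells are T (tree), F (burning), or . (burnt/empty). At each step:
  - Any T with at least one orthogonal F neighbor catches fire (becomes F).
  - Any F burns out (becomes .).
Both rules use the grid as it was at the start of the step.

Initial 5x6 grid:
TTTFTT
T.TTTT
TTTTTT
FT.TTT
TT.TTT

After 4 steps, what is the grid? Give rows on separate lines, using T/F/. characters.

Step 1: 6 trees catch fire, 2 burn out
  TTF.FT
  T.TFTT
  FTTTTT
  .F.TTT
  FT.TTT
Step 2: 8 trees catch fire, 6 burn out
  TF...F
  F.F.FT
  .FTFTT
  ...TTT
  .F.TTT
Step 3: 5 trees catch fire, 8 burn out
  F.....
  .....F
  ..F.FT
  ...FTT
  ...TTT
Step 4: 3 trees catch fire, 5 burn out
  ......
  ......
  .....F
  ....FT
  ...FTT

......
......
.....F
....FT
...FTT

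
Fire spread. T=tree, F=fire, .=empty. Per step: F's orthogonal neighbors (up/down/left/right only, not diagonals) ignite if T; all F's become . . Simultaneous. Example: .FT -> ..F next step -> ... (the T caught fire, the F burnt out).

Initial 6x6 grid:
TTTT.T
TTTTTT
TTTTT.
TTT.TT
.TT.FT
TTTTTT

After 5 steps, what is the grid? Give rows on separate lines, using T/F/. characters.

Step 1: 3 trees catch fire, 1 burn out
  TTTT.T
  TTTTTT
  TTTTT.
  TTT.FT
  .TT..F
  TTTTFT
Step 2: 4 trees catch fire, 3 burn out
  TTTT.T
  TTTTTT
  TTTTF.
  TTT..F
  .TT...
  TTTF.F
Step 3: 3 trees catch fire, 4 burn out
  TTTT.T
  TTTTFT
  TTTF..
  TTT...
  .TT...
  TTF...
Step 4: 5 trees catch fire, 3 burn out
  TTTT.T
  TTTF.F
  TTF...
  TTT...
  .TF...
  TF....
Step 5: 7 trees catch fire, 5 burn out
  TTTF.F
  TTF...
  TF....
  TTF...
  .F....
  F.....

TTTF.F
TTF...
TF....
TTF...
.F....
F.....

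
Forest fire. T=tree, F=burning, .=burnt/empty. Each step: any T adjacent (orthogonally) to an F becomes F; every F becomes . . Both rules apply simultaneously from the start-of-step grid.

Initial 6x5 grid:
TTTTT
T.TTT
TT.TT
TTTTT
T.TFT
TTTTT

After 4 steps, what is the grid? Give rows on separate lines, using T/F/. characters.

Step 1: 4 trees catch fire, 1 burn out
  TTTTT
  T.TTT
  TT.TT
  TTTFT
  T.F.F
  TTTFT
Step 2: 5 trees catch fire, 4 burn out
  TTTTT
  T.TTT
  TT.FT
  TTF.F
  T....
  TTF.F
Step 3: 4 trees catch fire, 5 burn out
  TTTTT
  T.TFT
  TT..F
  TF...
  T....
  TF...
Step 4: 6 trees catch fire, 4 burn out
  TTTFT
  T.F.F
  TF...
  F....
  T....
  F....

TTTFT
T.F.F
TF...
F....
T....
F....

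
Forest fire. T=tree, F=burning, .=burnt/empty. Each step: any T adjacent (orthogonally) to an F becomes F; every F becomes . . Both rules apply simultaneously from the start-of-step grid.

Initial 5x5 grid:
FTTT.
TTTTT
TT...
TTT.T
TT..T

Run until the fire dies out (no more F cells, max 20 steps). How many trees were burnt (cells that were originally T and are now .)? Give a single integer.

Step 1: +2 fires, +1 burnt (F count now 2)
Step 2: +3 fires, +2 burnt (F count now 3)
Step 3: +4 fires, +3 burnt (F count now 4)
Step 4: +3 fires, +4 burnt (F count now 3)
Step 5: +3 fires, +3 burnt (F count now 3)
Step 6: +0 fires, +3 burnt (F count now 0)
Fire out after step 6
Initially T: 17, now '.': 23
Total burnt (originally-T cells now '.'): 15

Answer: 15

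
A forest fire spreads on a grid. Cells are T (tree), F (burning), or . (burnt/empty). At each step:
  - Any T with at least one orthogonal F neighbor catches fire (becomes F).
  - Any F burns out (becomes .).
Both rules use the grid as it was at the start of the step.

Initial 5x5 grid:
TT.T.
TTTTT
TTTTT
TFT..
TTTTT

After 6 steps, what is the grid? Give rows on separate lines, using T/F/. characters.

Step 1: 4 trees catch fire, 1 burn out
  TT.T.
  TTTTT
  TFTTT
  F.F..
  TFTTT
Step 2: 5 trees catch fire, 4 burn out
  TT.T.
  TFTTT
  F.FTT
  .....
  F.FTT
Step 3: 5 trees catch fire, 5 burn out
  TF.T.
  F.FTT
  ...FT
  .....
  ...FT
Step 4: 4 trees catch fire, 5 burn out
  F..T.
  ...FT
  ....F
  .....
  ....F
Step 5: 2 trees catch fire, 4 burn out
  ...F.
  ....F
  .....
  .....
  .....
Step 6: 0 trees catch fire, 2 burn out
  .....
  .....
  .....
  .....
  .....

.....
.....
.....
.....
.....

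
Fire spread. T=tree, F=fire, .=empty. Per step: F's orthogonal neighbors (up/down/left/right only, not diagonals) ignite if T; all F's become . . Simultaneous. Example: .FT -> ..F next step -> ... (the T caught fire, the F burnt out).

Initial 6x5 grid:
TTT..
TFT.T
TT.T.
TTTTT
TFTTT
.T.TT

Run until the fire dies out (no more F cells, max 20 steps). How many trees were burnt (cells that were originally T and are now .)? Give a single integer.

Step 1: +8 fires, +2 burnt (F count now 8)
Step 2: +6 fires, +8 burnt (F count now 6)
Step 3: +3 fires, +6 burnt (F count now 3)
Step 4: +3 fires, +3 burnt (F count now 3)
Step 5: +0 fires, +3 burnt (F count now 0)
Fire out after step 5
Initially T: 21, now '.': 29
Total burnt (originally-T cells now '.'): 20

Answer: 20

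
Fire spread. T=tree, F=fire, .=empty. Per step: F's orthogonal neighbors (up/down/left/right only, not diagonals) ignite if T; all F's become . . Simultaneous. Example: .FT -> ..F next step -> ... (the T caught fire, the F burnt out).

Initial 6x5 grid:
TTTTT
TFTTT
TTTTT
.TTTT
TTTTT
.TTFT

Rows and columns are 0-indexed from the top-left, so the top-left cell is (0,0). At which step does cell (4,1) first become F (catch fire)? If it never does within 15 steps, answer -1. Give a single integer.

Step 1: cell (4,1)='T' (+7 fires, +2 burnt)
Step 2: cell (4,1)='T' (+10 fires, +7 burnt)
Step 3: cell (4,1)='F' (+6 fires, +10 burnt)
  -> target ignites at step 3
Step 4: cell (4,1)='.' (+3 fires, +6 burnt)
Step 5: cell (4,1)='.' (+0 fires, +3 burnt)
  fire out at step 5

3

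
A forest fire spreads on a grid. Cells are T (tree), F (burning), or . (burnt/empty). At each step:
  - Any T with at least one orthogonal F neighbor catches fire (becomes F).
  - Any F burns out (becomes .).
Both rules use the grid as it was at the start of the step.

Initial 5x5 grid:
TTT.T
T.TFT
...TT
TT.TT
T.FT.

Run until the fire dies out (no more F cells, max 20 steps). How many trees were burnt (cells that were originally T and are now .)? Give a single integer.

Answer: 12

Derivation:
Step 1: +4 fires, +2 burnt (F count now 4)
Step 2: +4 fires, +4 burnt (F count now 4)
Step 3: +2 fires, +4 burnt (F count now 2)
Step 4: +1 fires, +2 burnt (F count now 1)
Step 5: +1 fires, +1 burnt (F count now 1)
Step 6: +0 fires, +1 burnt (F count now 0)
Fire out after step 6
Initially T: 15, now '.': 22
Total burnt (originally-T cells now '.'): 12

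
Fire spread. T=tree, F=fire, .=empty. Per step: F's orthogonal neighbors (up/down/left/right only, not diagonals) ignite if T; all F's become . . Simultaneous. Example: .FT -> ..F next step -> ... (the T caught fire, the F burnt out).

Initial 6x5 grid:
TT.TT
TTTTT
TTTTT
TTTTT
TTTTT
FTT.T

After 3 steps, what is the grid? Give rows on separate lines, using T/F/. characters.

Step 1: 2 trees catch fire, 1 burn out
  TT.TT
  TTTTT
  TTTTT
  TTTTT
  FTTTT
  .FT.T
Step 2: 3 trees catch fire, 2 burn out
  TT.TT
  TTTTT
  TTTTT
  FTTTT
  .FTTT
  ..F.T
Step 3: 3 trees catch fire, 3 burn out
  TT.TT
  TTTTT
  FTTTT
  .FTTT
  ..FTT
  ....T

TT.TT
TTTTT
FTTTT
.FTTT
..FTT
....T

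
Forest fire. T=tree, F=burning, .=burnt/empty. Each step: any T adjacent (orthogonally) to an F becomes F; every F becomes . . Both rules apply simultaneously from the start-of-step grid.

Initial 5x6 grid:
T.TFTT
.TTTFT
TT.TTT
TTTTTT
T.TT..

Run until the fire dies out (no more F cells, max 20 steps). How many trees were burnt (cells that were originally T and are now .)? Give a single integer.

Answer: 21

Derivation:
Step 1: +5 fires, +2 burnt (F count now 5)
Step 2: +5 fires, +5 burnt (F count now 5)
Step 3: +3 fires, +5 burnt (F count now 3)
Step 4: +3 fires, +3 burnt (F count now 3)
Step 5: +3 fires, +3 burnt (F count now 3)
Step 6: +1 fires, +3 burnt (F count now 1)
Step 7: +1 fires, +1 burnt (F count now 1)
Step 8: +0 fires, +1 burnt (F count now 0)
Fire out after step 8
Initially T: 22, now '.': 29
Total burnt (originally-T cells now '.'): 21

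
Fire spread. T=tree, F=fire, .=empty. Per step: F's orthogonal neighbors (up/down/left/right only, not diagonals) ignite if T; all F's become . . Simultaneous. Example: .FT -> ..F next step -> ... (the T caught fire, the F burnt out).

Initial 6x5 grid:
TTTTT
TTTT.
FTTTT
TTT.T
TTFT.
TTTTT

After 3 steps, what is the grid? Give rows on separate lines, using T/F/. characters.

Step 1: 7 trees catch fire, 2 burn out
  TTTTT
  FTTT.
  .FTTT
  FTF.T
  TF.F.
  TTFTT
Step 2: 7 trees catch fire, 7 burn out
  FTTTT
  .FTT.
  ..FTT
  .F..T
  F....
  TF.FT
Step 3: 5 trees catch fire, 7 burn out
  .FTTT
  ..FT.
  ...FT
  ....T
  .....
  F...F

.FTTT
..FT.
...FT
....T
.....
F...F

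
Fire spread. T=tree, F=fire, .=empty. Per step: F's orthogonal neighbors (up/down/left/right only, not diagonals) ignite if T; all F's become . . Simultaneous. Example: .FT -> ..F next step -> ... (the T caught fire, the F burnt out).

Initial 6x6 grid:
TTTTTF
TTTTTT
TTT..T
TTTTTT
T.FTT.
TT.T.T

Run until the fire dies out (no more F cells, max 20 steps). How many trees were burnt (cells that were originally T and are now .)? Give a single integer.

Step 1: +4 fires, +2 burnt (F count now 4)
Step 2: +8 fires, +4 burnt (F count now 8)
Step 3: +7 fires, +8 burnt (F count now 7)
Step 4: +4 fires, +7 burnt (F count now 4)
Step 5: +3 fires, +4 burnt (F count now 3)
Step 6: +1 fires, +3 burnt (F count now 1)
Step 7: +0 fires, +1 burnt (F count now 0)
Fire out after step 7
Initially T: 28, now '.': 35
Total burnt (originally-T cells now '.'): 27

Answer: 27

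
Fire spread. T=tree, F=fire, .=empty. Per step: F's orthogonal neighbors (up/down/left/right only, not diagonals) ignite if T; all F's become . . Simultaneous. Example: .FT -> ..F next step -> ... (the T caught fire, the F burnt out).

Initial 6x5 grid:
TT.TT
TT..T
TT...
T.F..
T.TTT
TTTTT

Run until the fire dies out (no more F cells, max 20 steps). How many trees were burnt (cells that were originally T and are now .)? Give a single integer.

Step 1: +1 fires, +1 burnt (F count now 1)
Step 2: +2 fires, +1 burnt (F count now 2)
Step 3: +3 fires, +2 burnt (F count now 3)
Step 4: +2 fires, +3 burnt (F count now 2)
Step 5: +1 fires, +2 burnt (F count now 1)
Step 6: +1 fires, +1 burnt (F count now 1)
Step 7: +1 fires, +1 burnt (F count now 1)
Step 8: +2 fires, +1 burnt (F count now 2)
Step 9: +2 fires, +2 burnt (F count now 2)
Step 10: +1 fires, +2 burnt (F count now 1)
Step 11: +0 fires, +1 burnt (F count now 0)
Fire out after step 11
Initially T: 19, now '.': 27
Total burnt (originally-T cells now '.'): 16

Answer: 16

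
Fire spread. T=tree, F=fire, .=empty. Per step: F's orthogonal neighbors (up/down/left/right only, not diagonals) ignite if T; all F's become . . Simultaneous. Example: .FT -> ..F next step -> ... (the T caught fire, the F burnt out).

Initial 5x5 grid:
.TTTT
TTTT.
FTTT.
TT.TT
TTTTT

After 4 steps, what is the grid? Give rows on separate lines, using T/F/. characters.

Step 1: 3 trees catch fire, 1 burn out
  .TTTT
  FTTT.
  .FTT.
  FT.TT
  TTTTT
Step 2: 4 trees catch fire, 3 burn out
  .TTTT
  .FTT.
  ..FT.
  .F.TT
  FTTTT
Step 3: 4 trees catch fire, 4 burn out
  .FTTT
  ..FT.
  ...F.
  ...TT
  .FTTT
Step 4: 4 trees catch fire, 4 burn out
  ..FTT
  ...F.
  .....
  ...FT
  ..FTT

..FTT
...F.
.....
...FT
..FTT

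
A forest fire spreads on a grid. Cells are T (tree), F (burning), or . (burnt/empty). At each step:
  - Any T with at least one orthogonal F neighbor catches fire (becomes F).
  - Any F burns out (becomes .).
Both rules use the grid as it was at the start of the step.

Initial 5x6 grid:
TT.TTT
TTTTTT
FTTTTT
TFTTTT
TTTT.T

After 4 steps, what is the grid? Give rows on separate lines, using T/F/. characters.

Step 1: 5 trees catch fire, 2 burn out
  TT.TTT
  FTTTTT
  .FTTTT
  F.FTTT
  TFTT.T
Step 2: 6 trees catch fire, 5 burn out
  FT.TTT
  .FTTTT
  ..FTTT
  ...FTT
  F.FT.T
Step 3: 5 trees catch fire, 6 burn out
  .F.TTT
  ..FTTT
  ...FTT
  ....FT
  ...F.T
Step 4: 3 trees catch fire, 5 burn out
  ...TTT
  ...FTT
  ....FT
  .....F
  .....T

...TTT
...FTT
....FT
.....F
.....T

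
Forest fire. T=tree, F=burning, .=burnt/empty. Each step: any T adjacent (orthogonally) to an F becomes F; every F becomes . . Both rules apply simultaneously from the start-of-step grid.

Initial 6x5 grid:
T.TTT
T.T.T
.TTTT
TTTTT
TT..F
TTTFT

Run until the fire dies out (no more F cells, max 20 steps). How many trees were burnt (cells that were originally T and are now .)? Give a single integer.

Answer: 20

Derivation:
Step 1: +3 fires, +2 burnt (F count now 3)
Step 2: +3 fires, +3 burnt (F count now 3)
Step 3: +5 fires, +3 burnt (F count now 5)
Step 4: +4 fires, +5 burnt (F count now 4)
Step 5: +4 fires, +4 burnt (F count now 4)
Step 6: +1 fires, +4 burnt (F count now 1)
Step 7: +0 fires, +1 burnt (F count now 0)
Fire out after step 7
Initially T: 22, now '.': 28
Total burnt (originally-T cells now '.'): 20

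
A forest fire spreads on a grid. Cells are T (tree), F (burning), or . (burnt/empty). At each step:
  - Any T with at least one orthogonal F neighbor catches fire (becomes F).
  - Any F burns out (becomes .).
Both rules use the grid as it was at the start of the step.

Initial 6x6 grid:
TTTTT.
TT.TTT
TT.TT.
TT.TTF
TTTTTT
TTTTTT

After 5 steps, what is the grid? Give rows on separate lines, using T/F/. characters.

Step 1: 2 trees catch fire, 1 burn out
  TTTTT.
  TT.TTT
  TT.TT.
  TT.TF.
  TTTTTF
  TTTTTT
Step 2: 4 trees catch fire, 2 burn out
  TTTTT.
  TT.TTT
  TT.TF.
  TT.F..
  TTTTF.
  TTTTTF
Step 3: 4 trees catch fire, 4 burn out
  TTTTT.
  TT.TFT
  TT.F..
  TT....
  TTTF..
  TTTTF.
Step 4: 5 trees catch fire, 4 burn out
  TTTTF.
  TT.F.F
  TT....
  TT....
  TTF...
  TTTF..
Step 5: 3 trees catch fire, 5 burn out
  TTTF..
  TT....
  TT....
  TT....
  TF....
  TTF...

TTTF..
TT....
TT....
TT....
TF....
TTF...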